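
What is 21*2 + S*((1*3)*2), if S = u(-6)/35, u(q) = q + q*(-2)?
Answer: 1506/35 ≈ 43.029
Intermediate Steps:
u(q) = -q (u(q) = q - 2*q = -q)
S = 6/35 (S = -1*(-6)/35 = 6*(1/35) = 6/35 ≈ 0.17143)
21*2 + S*((1*3)*2) = 21*2 + 6*((1*3)*2)/35 = 42 + 6*(3*2)/35 = 42 + (6/35)*6 = 42 + 36/35 = 1506/35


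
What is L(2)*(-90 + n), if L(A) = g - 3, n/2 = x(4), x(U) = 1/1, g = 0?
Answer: 264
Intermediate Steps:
x(U) = 1
n = 2 (n = 2*1 = 2)
L(A) = -3 (L(A) = 0 - 3 = -3)
L(2)*(-90 + n) = -3*(-90 + 2) = -3*(-88) = 264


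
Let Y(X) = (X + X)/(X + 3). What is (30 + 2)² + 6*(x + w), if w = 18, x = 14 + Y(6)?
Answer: 1224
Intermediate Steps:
Y(X) = 2*X/(3 + X) (Y(X) = (2*X)/(3 + X) = 2*X/(3 + X))
x = 46/3 (x = 14 + 2*6/(3 + 6) = 14 + 2*6/9 = 14 + 2*6*(⅑) = 14 + 4/3 = 46/3 ≈ 15.333)
(30 + 2)² + 6*(x + w) = (30 + 2)² + 6*(46/3 + 18) = 32² + 6*(100/3) = 1024 + 200 = 1224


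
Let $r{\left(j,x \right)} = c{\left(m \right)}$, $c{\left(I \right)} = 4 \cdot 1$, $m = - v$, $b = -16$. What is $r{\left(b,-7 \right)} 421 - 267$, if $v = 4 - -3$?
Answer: $1417$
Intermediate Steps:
$v = 7$ ($v = 4 + 3 = 7$)
$m = -7$ ($m = \left(-1\right) 7 = -7$)
$c{\left(I \right)} = 4$
$r{\left(j,x \right)} = 4$
$r{\left(b,-7 \right)} 421 - 267 = 4 \cdot 421 - 267 = 1684 - 267 = 1417$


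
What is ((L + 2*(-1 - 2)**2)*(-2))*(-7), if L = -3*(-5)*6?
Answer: 1512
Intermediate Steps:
L = 90 (L = 15*6 = 90)
((L + 2*(-1 - 2)**2)*(-2))*(-7) = ((90 + 2*(-1 - 2)**2)*(-2))*(-7) = ((90 + 2*(-3)**2)*(-2))*(-7) = ((90 + 2*9)*(-2))*(-7) = ((90 + 18)*(-2))*(-7) = (108*(-2))*(-7) = -216*(-7) = 1512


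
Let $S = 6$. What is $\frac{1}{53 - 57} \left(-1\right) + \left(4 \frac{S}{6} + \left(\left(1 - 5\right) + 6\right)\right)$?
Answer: $\frac{25}{4} \approx 6.25$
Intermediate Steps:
$\frac{1}{53 - 57} \left(-1\right) + \left(4 \frac{S}{6} + \left(\left(1 - 5\right) + 6\right)\right) = \frac{1}{53 - 57} \left(-1\right) + \left(4 \cdot \frac{6}{6} + \left(\left(1 - 5\right) + 6\right)\right) = \frac{1}{-4} \left(-1\right) + \left(4 \cdot 6 \cdot \frac{1}{6} + \left(-4 + 6\right)\right) = \left(- \frac{1}{4}\right) \left(-1\right) + \left(4 \cdot 1 + 2\right) = \frac{1}{4} + \left(4 + 2\right) = \frac{1}{4} + 6 = \frac{25}{4}$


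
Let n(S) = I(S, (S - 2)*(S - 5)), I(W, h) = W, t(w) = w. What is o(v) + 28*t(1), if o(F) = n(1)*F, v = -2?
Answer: 26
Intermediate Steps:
n(S) = S
o(F) = F (o(F) = 1*F = F)
o(v) + 28*t(1) = -2 + 28*1 = -2 + 28 = 26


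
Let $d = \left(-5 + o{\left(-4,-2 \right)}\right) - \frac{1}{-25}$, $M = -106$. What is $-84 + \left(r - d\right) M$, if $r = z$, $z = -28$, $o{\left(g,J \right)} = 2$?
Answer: $\frac{64256}{25} \approx 2570.2$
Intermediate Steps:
$r = -28$
$d = - \frac{74}{25}$ ($d = \left(-5 + 2\right) - \frac{1}{-25} = -3 - - \frac{1}{25} = -3 + \frac{1}{25} = - \frac{74}{25} \approx -2.96$)
$-84 + \left(r - d\right) M = -84 + \left(-28 - - \frac{74}{25}\right) \left(-106\right) = -84 + \left(-28 + \frac{74}{25}\right) \left(-106\right) = -84 - - \frac{66356}{25} = -84 + \frac{66356}{25} = \frac{64256}{25}$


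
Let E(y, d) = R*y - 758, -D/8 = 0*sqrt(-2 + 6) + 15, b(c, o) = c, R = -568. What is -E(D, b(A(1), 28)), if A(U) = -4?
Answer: -67402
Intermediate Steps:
D = -120 (D = -8*(0*sqrt(-2 + 6) + 15) = -8*(0*sqrt(4) + 15) = -8*(0*2 + 15) = -8*(0 + 15) = -8*15 = -120)
E(y, d) = -758 - 568*y (E(y, d) = -568*y - 758 = -758 - 568*y)
-E(D, b(A(1), 28)) = -(-758 - 568*(-120)) = -(-758 + 68160) = -1*67402 = -67402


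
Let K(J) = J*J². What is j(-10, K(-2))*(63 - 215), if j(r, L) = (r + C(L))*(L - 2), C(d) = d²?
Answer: 82080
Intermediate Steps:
K(J) = J³
j(r, L) = (-2 + L)*(r + L²) (j(r, L) = (r + L²)*(L - 2) = (r + L²)*(-2 + L) = (-2 + L)*(r + L²))
j(-10, K(-2))*(63 - 215) = (((-2)³)³ - 2*(-10) - 2*((-2)³)² + (-2)³*(-10))*(63 - 215) = ((-8)³ + 20 - 2*(-8)² - 8*(-10))*(-152) = (-512 + 20 - 2*64 + 80)*(-152) = (-512 + 20 - 128 + 80)*(-152) = -540*(-152) = 82080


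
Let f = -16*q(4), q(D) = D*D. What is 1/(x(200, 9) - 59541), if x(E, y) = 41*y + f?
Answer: -1/59428 ≈ -1.6827e-5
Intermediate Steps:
q(D) = D²
f = -256 (f = -16*4² = -16*16 = -256)
x(E, y) = -256 + 41*y (x(E, y) = 41*y - 256 = -256 + 41*y)
1/(x(200, 9) - 59541) = 1/((-256 + 41*9) - 59541) = 1/((-256 + 369) - 59541) = 1/(113 - 59541) = 1/(-59428) = -1/59428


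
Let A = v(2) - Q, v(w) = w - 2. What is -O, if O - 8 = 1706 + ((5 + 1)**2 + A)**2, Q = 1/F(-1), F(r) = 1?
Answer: -2939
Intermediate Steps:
v(w) = -2 + w
Q = 1 (Q = 1/1 = 1)
A = -1 (A = (-2 + 2) - 1*1 = 0 - 1 = -1)
O = 2939 (O = 8 + (1706 + ((5 + 1)**2 - 1)**2) = 8 + (1706 + (6**2 - 1)**2) = 8 + (1706 + (36 - 1)**2) = 8 + (1706 + 35**2) = 8 + (1706 + 1225) = 8 + 2931 = 2939)
-O = -1*2939 = -2939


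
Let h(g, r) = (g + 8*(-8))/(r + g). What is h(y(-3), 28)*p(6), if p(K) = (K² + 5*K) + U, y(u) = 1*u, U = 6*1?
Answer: -4824/25 ≈ -192.96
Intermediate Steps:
U = 6
y(u) = u
h(g, r) = (-64 + g)/(g + r) (h(g, r) = (g - 64)/(g + r) = (-64 + g)/(g + r))
p(K) = 6 + K² + 5*K (p(K) = (K² + 5*K) + 6 = 6 + K² + 5*K)
h(y(-3), 28)*p(6) = ((-64 - 3)/(-3 + 28))*(6 + 6² + 5*6) = (-67/25)*(6 + 36 + 30) = ((1/25)*(-67))*72 = -67/25*72 = -4824/25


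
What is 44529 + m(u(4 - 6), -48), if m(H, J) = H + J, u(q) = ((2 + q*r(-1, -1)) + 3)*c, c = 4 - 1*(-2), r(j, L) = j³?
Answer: 44523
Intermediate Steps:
c = 6 (c = 4 + 2 = 6)
u(q) = 30 - 6*q (u(q) = ((2 + q*(-1)³) + 3)*6 = ((2 + q*(-1)) + 3)*6 = ((2 - q) + 3)*6 = (5 - q)*6 = 30 - 6*q)
44529 + m(u(4 - 6), -48) = 44529 + ((30 - 6*(4 - 6)) - 48) = 44529 + ((30 - 6*(-2)) - 48) = 44529 + ((30 + 12) - 48) = 44529 + (42 - 48) = 44529 - 6 = 44523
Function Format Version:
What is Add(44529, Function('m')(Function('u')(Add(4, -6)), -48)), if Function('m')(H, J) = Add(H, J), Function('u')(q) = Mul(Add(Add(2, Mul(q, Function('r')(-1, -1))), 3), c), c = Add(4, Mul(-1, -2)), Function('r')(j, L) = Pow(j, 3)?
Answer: 44523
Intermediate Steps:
c = 6 (c = Add(4, 2) = 6)
Function('u')(q) = Add(30, Mul(-6, q)) (Function('u')(q) = Mul(Add(Add(2, Mul(q, Pow(-1, 3))), 3), 6) = Mul(Add(Add(2, Mul(q, -1)), 3), 6) = Mul(Add(Add(2, Mul(-1, q)), 3), 6) = Mul(Add(5, Mul(-1, q)), 6) = Add(30, Mul(-6, q)))
Add(44529, Function('m')(Function('u')(Add(4, -6)), -48)) = Add(44529, Add(Add(30, Mul(-6, Add(4, -6))), -48)) = Add(44529, Add(Add(30, Mul(-6, -2)), -48)) = Add(44529, Add(Add(30, 12), -48)) = Add(44529, Add(42, -48)) = Add(44529, -6) = 44523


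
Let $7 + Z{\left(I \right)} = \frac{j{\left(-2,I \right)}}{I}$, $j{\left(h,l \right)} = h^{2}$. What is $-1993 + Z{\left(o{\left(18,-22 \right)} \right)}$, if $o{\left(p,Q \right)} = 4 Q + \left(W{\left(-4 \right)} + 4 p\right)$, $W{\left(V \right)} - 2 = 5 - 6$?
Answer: $- \frac{30004}{15} \approx -2000.3$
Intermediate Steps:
$W{\left(V \right)} = 1$ ($W{\left(V \right)} = 2 + \left(5 - 6\right) = 2 - 1 = 1$)
$o{\left(p,Q \right)} = 1 + 4 Q + 4 p$ ($o{\left(p,Q \right)} = 4 Q + \left(1 + 4 p\right) = 1 + 4 Q + 4 p$)
$Z{\left(I \right)} = -7 + \frac{4}{I}$ ($Z{\left(I \right)} = -7 + \frac{\left(-2\right)^{2}}{I} = -7 + \frac{4}{I}$)
$-1993 + Z{\left(o{\left(18,-22 \right)} \right)} = -1993 - \left(7 - \frac{4}{1 + 4 \left(-22\right) + 4 \cdot 18}\right) = -1993 - \left(7 - \frac{4}{1 - 88 + 72}\right) = -1993 - \left(7 - \frac{4}{-15}\right) = -1993 + \left(-7 + 4 \left(- \frac{1}{15}\right)\right) = -1993 - \frac{109}{15} = - \frac{30004}{15}$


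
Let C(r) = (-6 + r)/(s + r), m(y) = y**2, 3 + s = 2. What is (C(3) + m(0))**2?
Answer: 9/4 ≈ 2.2500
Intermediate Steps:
s = -1 (s = -3 + 2 = -1)
C(r) = (-6 + r)/(-1 + r)
(C(3) + m(0))**2 = ((-6 + 3)/(-1 + 3) + 0**2)**2 = (-3/2 + 0)**2 = (-3/2)**2 = 9/4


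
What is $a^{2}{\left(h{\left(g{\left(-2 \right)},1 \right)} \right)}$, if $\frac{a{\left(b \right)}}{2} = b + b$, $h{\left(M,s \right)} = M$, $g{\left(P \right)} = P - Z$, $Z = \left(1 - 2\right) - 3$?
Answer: $64$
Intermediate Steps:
$Z = -4$ ($Z = -1 - 3 = -4$)
$g{\left(P \right)} = 4 + P$ ($g{\left(P \right)} = P - -4 = P + 4 = 4 + P$)
$a{\left(b \right)} = 4 b$ ($a{\left(b \right)} = 2 \left(b + b\right) = 2 \cdot 2 b = 4 b$)
$a^{2}{\left(h{\left(g{\left(-2 \right)},1 \right)} \right)} = \left(4 \left(4 - 2\right)\right)^{2} = \left(4 \cdot 2\right)^{2} = 8^{2} = 64$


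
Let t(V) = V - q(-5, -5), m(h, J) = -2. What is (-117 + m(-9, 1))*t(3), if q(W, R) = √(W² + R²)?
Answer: -357 + 595*√2 ≈ 484.46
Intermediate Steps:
q(W, R) = √(R² + W²)
t(V) = V - 5*√2 (t(V) = V - √((-5)² + (-5)²) = V - √(25 + 25) = V - √50 = V - 5*√2)
(-117 + m(-9, 1))*t(3) = (-117 - 2)*(3 - 5*√2) = -119*(3 - 5*√2) = -357 + 595*√2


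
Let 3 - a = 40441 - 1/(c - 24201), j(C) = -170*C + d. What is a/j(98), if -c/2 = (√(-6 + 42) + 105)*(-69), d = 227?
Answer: 359210755/145974339 ≈ 2.4608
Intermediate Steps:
j(C) = 227 - 170*C (j(C) = -170*C + 227 = 227 - 170*C)
c = 15318 (c = -2*(√(-6 + 42) + 105)*(-69) = -2*(√36 + 105)*(-69) = -2*(6 + 105)*(-69) = -222*(-69) = -2*(-7659) = 15318)
a = -359210755/8883 (a = 3 - (40441 - 1/(15318 - 24201)) = 3 - (40441 - 1/(-8883)) = 3 - (40441 - 1*(-1/8883)) = 3 - (40441 + 1/8883) = 3 - 1*359237404/8883 = 3 - 359237404/8883 = -359210755/8883 ≈ -40438.)
a/j(98) = -359210755/(8883*(227 - 170*98)) = -359210755/(8883*(227 - 16660)) = -359210755/8883/(-16433) = -359210755/8883*(-1/16433) = 359210755/145974339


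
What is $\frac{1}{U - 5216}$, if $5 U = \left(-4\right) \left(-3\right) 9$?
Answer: $- \frac{5}{25972} \approx -0.00019252$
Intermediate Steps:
$U = \frac{108}{5}$ ($U = \frac{\left(-4\right) \left(-3\right) 9}{5} = \frac{12 \cdot 9}{5} = \frac{1}{5} \cdot 108 = \frac{108}{5} \approx 21.6$)
$\frac{1}{U - 5216} = \frac{1}{\frac{108}{5} - 5216} = \frac{1}{- \frac{25972}{5}} = - \frac{5}{25972}$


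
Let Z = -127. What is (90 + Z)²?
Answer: 1369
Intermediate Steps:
(90 + Z)² = (90 - 127)² = (-37)² = 1369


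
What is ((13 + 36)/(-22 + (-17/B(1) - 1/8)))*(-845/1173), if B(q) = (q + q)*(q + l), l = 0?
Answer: 1352/1173 ≈ 1.1526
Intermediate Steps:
B(q) = 2*q² (B(q) = (q + q)*(q + 0) = (2*q)*q = 2*q²)
((13 + 36)/(-22 + (-17/B(1) - 1/8)))*(-845/1173) = ((13 + 36)/(-22 + (-17/(2*1²) - 1/8)))*(-845/1173) = (49/(-22 + (-17/(2*1) - 1*⅛)))*(-845*1/1173) = (49/(-22 + (-17/2 - ⅛)))*(-845/1173) = (49/(-22 - 69/8))*(-845/1173) = (49/(-245/8))*(-845/1173) = (49*(-8/245))*(-845/1173) = -8/5*(-845/1173) = 1352/1173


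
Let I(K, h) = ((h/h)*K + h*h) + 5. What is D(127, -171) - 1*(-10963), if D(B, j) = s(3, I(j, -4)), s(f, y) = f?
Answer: 10966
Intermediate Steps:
I(K, h) = 5 + K + h² (I(K, h) = (1*K + h²) + 5 = (K + h²) + 5 = 5 + K + h²)
D(B, j) = 3
D(127, -171) - 1*(-10963) = 3 - 1*(-10963) = 3 + 10963 = 10966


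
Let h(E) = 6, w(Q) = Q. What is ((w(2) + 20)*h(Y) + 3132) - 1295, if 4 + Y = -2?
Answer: 1969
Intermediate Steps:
Y = -6 (Y = -4 - 2 = -6)
((w(2) + 20)*h(Y) + 3132) - 1295 = ((2 + 20)*6 + 3132) - 1295 = (22*6 + 3132) - 1295 = (132 + 3132) - 1295 = 3264 - 1295 = 1969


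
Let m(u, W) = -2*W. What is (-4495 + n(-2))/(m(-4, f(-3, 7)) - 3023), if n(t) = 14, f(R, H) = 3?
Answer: 4481/3029 ≈ 1.4794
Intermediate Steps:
(-4495 + n(-2))/(m(-4, f(-3, 7)) - 3023) = (-4495 + 14)/(-2*3 - 3023) = -4481/(-6 - 3023) = -4481/(-3029) = -4481*(-1/3029) = 4481/3029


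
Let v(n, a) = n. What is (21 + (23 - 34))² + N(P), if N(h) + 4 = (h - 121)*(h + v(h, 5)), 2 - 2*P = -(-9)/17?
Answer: -46737/578 ≈ -80.860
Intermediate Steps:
P = 25/34 (P = 1 - (-1)*(-9/17)/2 = 1 - (-1)*(-9*1/17)/2 = 1 - (-1)*(-9)/(2*17) = 1 - ½*9/17 = 1 - 9/34 = 25/34 ≈ 0.73529)
N(h) = -4 + 2*h*(-121 + h) (N(h) = -4 + (h - 121)*(h + h) = -4 + (-121 + h)*(2*h) = -4 + 2*h*(-121 + h))
(21 + (23 - 34))² + N(P) = (21 + (23 - 34))² + (-4 - 242*25/34 + 2*(25/34)²) = (21 - 11)² + (-4 - 3025/17 + 2*(625/1156)) = 10² + (-4 - 3025/17 + 625/578) = 100 - 104537/578 = -46737/578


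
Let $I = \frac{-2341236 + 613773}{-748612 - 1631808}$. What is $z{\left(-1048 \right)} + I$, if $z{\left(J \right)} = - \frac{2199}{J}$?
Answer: $\frac{1761231201}{623670040} \approx 2.824$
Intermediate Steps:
$I = \frac{1727463}{2380420}$ ($I = - \frac{1727463}{-2380420} = \left(-1727463\right) \left(- \frac{1}{2380420}\right) = \frac{1727463}{2380420} \approx 0.7257$)
$z{\left(-1048 \right)} + I = - \frac{2199}{-1048} + \frac{1727463}{2380420} = \left(-2199\right) \left(- \frac{1}{1048}\right) + \frac{1727463}{2380420} = \frac{2199}{1048} + \frac{1727463}{2380420} = \frac{1761231201}{623670040}$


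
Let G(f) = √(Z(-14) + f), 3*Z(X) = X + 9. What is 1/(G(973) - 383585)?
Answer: -1150755/441412353761 - √8742/441412353761 ≈ -2.6072e-6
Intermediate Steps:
Z(X) = 3 + X/3 (Z(X) = (X + 9)/3 = (9 + X)/3 = 3 + X/3)
G(f) = √(-5/3 + f) (G(f) = √((3 + (⅓)*(-14)) + f) = √((3 - 14/3) + f) = √(-5/3 + f))
1/(G(973) - 383585) = 1/(√(-15 + 9*973)/3 - 383585) = 1/(√(-15 + 8757)/3 - 383585) = 1/(√8742/3 - 383585) = 1/(-383585 + √8742/3)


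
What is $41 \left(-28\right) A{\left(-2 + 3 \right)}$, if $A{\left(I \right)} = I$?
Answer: $-1148$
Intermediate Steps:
$41 \left(-28\right) A{\left(-2 + 3 \right)} = 41 \left(-28\right) \left(-2 + 3\right) = \left(-1148\right) 1 = -1148$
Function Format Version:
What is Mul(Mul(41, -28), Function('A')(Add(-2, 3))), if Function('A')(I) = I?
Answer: -1148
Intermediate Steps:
Mul(Mul(41, -28), Function('A')(Add(-2, 3))) = Mul(Mul(41, -28), Add(-2, 3)) = Mul(-1148, 1) = -1148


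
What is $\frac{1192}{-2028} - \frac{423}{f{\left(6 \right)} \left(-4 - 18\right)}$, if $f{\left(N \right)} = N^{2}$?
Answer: $- \frac{2395}{44616} \approx -0.05368$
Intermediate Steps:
$\frac{1192}{-2028} - \frac{423}{f{\left(6 \right)} \left(-4 - 18\right)} = \frac{1192}{-2028} - \frac{423}{6^{2} \left(-4 - 18\right)} = 1192 \left(- \frac{1}{2028}\right) - \frac{423}{36 \left(-22\right)} = - \frac{298}{507} - \frac{423}{-792} = - \frac{298}{507} - - \frac{47}{88} = - \frac{298}{507} + \frac{47}{88} = - \frac{2395}{44616}$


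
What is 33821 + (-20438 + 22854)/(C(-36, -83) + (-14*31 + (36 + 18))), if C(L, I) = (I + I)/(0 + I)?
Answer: 6390961/189 ≈ 33815.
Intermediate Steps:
C(L, I) = 2 (C(L, I) = (2*I)/I = 2)
33821 + (-20438 + 22854)/(C(-36, -83) + (-14*31 + (36 + 18))) = 33821 + (-20438 + 22854)/(2 + (-14*31 + (36 + 18))) = 33821 + 2416/(2 + (-434 + 54)) = 33821 + 2416/(2 - 380) = 33821 + 2416/(-378) = 33821 + 2416*(-1/378) = 33821 - 1208/189 = 6390961/189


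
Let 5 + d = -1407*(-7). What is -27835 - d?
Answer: -37679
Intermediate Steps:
d = 9844 (d = -5 - 1407*(-7) = -5 + 9849 = 9844)
-27835 - d = -27835 - 1*9844 = -27835 - 9844 = -37679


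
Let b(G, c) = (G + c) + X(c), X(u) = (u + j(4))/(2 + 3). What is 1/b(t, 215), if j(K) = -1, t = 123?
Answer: 5/1904 ≈ 0.0026261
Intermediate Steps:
X(u) = -⅕ + u/5 (X(u) = (u - 1)/(2 + 3) = (-1 + u)/5 = (-1 + u)*(⅕) = -⅕ + u/5)
b(G, c) = -⅕ + G + 6*c/5 (b(G, c) = (G + c) + (-⅕ + c/5) = -⅕ + G + 6*c/5)
1/b(t, 215) = 1/(-⅕ + 123 + (6/5)*215) = 1/(-⅕ + 123 + 258) = 1/(1904/5) = 5/1904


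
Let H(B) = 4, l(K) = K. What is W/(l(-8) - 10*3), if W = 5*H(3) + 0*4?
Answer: -10/19 ≈ -0.52632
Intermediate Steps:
W = 20 (W = 5*4 + 0*4 = 20 + 0 = 20)
W/(l(-8) - 10*3) = 20/(-8 - 10*3) = 20/(-8 - 30) = 20/(-38) = 20*(-1/38) = -10/19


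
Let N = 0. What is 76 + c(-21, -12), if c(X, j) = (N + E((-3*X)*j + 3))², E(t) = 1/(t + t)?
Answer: 172370737/2268036 ≈ 76.000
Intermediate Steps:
E(t) = 1/(2*t)
c(X, j) = 1/(4*(3 - 3*X*j)²) (c(X, j) = (0 + 1/(2*((-3*X)*j + 3)))² = (0 + 1/(2*(-3*X*j + 3)))² = (0 + 1/(2*(3 - 3*X*j)))² = (1/(2*(3 - 3*X*j)))² = 1/(4*(3 - 3*X*j)²))
76 + c(-21, -12) = 76 + 1/(36*(-1 - 21*(-12))²) = 76 + 1/(36*(-1 + 252)²) = 76 + (1/36)/251² = 76 + (1/36)*(1/63001) = 76 + 1/2268036 = 172370737/2268036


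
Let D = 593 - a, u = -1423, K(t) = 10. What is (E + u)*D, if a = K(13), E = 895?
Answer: -307824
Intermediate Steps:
a = 10
D = 583 (D = 593 - 1*10 = 593 - 10 = 583)
(E + u)*D = (895 - 1423)*583 = -528*583 = -307824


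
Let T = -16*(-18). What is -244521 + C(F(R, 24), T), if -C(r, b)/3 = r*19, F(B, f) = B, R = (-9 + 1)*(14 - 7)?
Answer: -241329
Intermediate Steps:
T = 288
R = -56 (R = -8*7 = -56)
C(r, b) = -57*r (C(r, b) = -3*r*19 = -57*r)
-244521 + C(F(R, 24), T) = -244521 - 57*(-56) = -244521 + 3192 = -241329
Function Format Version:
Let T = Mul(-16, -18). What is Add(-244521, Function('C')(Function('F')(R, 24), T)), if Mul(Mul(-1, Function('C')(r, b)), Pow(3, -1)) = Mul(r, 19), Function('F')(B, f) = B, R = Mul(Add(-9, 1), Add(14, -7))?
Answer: -241329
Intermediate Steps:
T = 288
R = -56 (R = Mul(-8, 7) = -56)
Function('C')(r, b) = Mul(-57, r) (Function('C')(r, b) = Mul(-3, Mul(r, 19)) = Mul(-3, Mul(19, r)) = Mul(-57, r))
Add(-244521, Function('C')(Function('F')(R, 24), T)) = Add(-244521, Mul(-57, -56)) = Add(-244521, 3192) = -241329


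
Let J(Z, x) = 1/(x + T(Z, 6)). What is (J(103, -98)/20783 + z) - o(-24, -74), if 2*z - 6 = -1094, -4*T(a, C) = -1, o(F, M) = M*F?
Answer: -18852674964/8126153 ≈ -2320.0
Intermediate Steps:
o(F, M) = F*M
T(a, C) = ¼ (T(a, C) = -¼*(-1) = ¼)
z = -544 (z = 3 + (½)*(-1094) = 3 - 547 = -544)
J(Z, x) = 1/(¼ + x) (J(Z, x) = 1/(x + ¼) = 1/(¼ + x))
(J(103, -98)/20783 + z) - o(-24, -74) = ((4/(1 + 4*(-98)))/20783 - 544) - (-24)*(-74) = ((4/(1 - 392))*(1/20783) - 544) - 1*1776 = ((4/(-391))*(1/20783) - 544) - 1776 = ((4*(-1/391))*(1/20783) - 544) - 1776 = (-4/391*1/20783 - 544) - 1776 = (-4/8126153 - 544) - 1776 = -4420627236/8126153 - 1776 = -18852674964/8126153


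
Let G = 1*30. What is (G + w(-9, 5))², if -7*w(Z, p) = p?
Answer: 42025/49 ≈ 857.65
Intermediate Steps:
G = 30
w(Z, p) = -p/7
(G + w(-9, 5))² = (30 - ⅐*5)² = (30 - 5/7)² = (205/7)² = 42025/49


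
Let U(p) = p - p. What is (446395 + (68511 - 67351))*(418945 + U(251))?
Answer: 187500929475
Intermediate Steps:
U(p) = 0
(446395 + (68511 - 67351))*(418945 + U(251)) = (446395 + (68511 - 67351))*(418945 + 0) = (446395 + 1160)*418945 = 447555*418945 = 187500929475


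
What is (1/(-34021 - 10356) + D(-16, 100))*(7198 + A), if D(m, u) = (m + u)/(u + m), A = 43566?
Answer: 2252703264/44377 ≈ 50763.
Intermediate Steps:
D(m, u) = 1 (D(m, u) = (m + u)/(m + u) = 1)
(1/(-34021 - 10356) + D(-16, 100))*(7198 + A) = (1/(-34021 - 10356) + 1)*(7198 + 43566) = (1/(-44377) + 1)*50764 = (-1/44377 + 1)*50764 = (44376/44377)*50764 = 2252703264/44377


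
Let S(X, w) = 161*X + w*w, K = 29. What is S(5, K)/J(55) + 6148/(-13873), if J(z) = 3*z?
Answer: 21820538/2289045 ≈ 9.5326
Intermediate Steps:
S(X, w) = w**2 + 161*X (S(X, w) = 161*X + w**2 = w**2 + 161*X)
S(5, K)/J(55) + 6148/(-13873) = (29**2 + 161*5)/((3*55)) + 6148/(-13873) = (841 + 805)/165 + 6148*(-1/13873) = 1646*(1/165) - 6148/13873 = 1646/165 - 6148/13873 = 21820538/2289045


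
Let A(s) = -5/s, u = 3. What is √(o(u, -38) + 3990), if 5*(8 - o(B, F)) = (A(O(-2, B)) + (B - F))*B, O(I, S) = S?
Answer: 12*√690/5 ≈ 63.043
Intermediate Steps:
o(B, F) = 8 - B*(B - F - 5/B)/5 (o(B, F) = 8 - (-5/B + (B - F))*B/5 = 8 - (B - F - 5/B)*B/5 = 8 - B*(B - F - 5/B)/5)
√(o(u, -38) + 3990) = √((9 - ⅕*3² + (⅕)*3*(-38)) + 3990) = √((9 - ⅕*9 - 114/5) + 3990) = √((9 - 9/5 - 114/5) + 3990) = √(-78/5 + 3990) = √(19872/5) = 12*√690/5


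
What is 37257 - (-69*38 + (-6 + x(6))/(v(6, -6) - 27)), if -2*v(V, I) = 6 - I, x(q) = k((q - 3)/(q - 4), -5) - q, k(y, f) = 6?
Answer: 438667/11 ≈ 39879.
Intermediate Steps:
x(q) = 6 - q
v(V, I) = -3 + I/2 (v(V, I) = -(6 - I)/2 = -3 + I/2)
37257 - (-69*38 + (-6 + x(6))/(v(6, -6) - 27)) = 37257 - (-69*38 + (-6 + (6 - 1*6))/((-3 + (1/2)*(-6)) - 27)) = 37257 - (-2622 + (-6 + (6 - 6))/((-3 - 3) - 27)) = 37257 - (-2622 + (-6 + 0)/(-6 - 27)) = 37257 - (-2622 - 6/(-33)) = 37257 - (-2622 - 6*(-1/33)) = 37257 - (-2622 + 2/11) = 37257 - 1*(-28840/11) = 37257 + 28840/11 = 438667/11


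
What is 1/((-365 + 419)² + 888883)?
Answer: 1/891799 ≈ 1.1213e-6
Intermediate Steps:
1/((-365 + 419)² + 888883) = 1/(54² + 888883) = 1/(2916 + 888883) = 1/891799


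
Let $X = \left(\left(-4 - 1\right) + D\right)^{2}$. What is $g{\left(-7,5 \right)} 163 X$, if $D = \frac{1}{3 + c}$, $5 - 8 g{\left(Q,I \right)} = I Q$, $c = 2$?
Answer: $\frac{93888}{5} \approx 18778.0$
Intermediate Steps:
$g{\left(Q,I \right)} = \frac{5}{8} - \frac{I Q}{8}$
$D = \frac{1}{5}$ ($D = \frac{1}{3 + 2} = \frac{1}{5} \approx 0.2$)
$X = \frac{576}{25}$ ($X = \left(\left(-4 - 1\right) + \frac{1}{5}\right)^{2} = \left(-5 + \frac{1}{5}\right)^{2} = \left(- \frac{24}{5}\right)^{2} = \frac{576}{25} \approx 23.04$)
$g{\left(-7,5 \right)} 163 X = \left(\frac{5}{8} - \frac{5}{8} \left(-7\right)\right) 163 \cdot \frac{576}{25} = \left(\frac{5}{8} + \frac{35}{8}\right) 163 \cdot \frac{576}{25} = 5 \cdot 163 \cdot \frac{576}{25} = 815 \cdot \frac{576}{25} = \frac{93888}{5}$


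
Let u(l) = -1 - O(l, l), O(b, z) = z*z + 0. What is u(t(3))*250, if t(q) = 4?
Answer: -4250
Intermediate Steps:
O(b, z) = z² (O(b, z) = z² + 0 = z²)
u(l) = -1 - l²
u(t(3))*250 = (-1 - 1*4²)*250 = (-1 - 1*16)*250 = (-1 - 16)*250 = -17*250 = -4250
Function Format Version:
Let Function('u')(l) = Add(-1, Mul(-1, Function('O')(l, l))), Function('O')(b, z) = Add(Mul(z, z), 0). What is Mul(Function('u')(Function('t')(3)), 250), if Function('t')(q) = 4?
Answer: -4250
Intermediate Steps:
Function('O')(b, z) = Pow(z, 2) (Function('O')(b, z) = Add(Pow(z, 2), 0) = Pow(z, 2))
Function('u')(l) = Add(-1, Mul(-1, Pow(l, 2)))
Mul(Function('u')(Function('t')(3)), 250) = Mul(Add(-1, Mul(-1, Pow(4, 2))), 250) = Mul(Add(-1, Mul(-1, 16)), 250) = Mul(Add(-1, -16), 250) = Mul(-17, 250) = -4250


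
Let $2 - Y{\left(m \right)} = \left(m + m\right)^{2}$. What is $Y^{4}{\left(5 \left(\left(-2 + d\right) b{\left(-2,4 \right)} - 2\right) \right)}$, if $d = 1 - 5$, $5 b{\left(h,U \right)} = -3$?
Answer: $4162314256$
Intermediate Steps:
$b{\left(h,U \right)} = - \frac{3}{5}$ ($b{\left(h,U \right)} = \frac{1}{5} \left(-3\right) = - \frac{3}{5}$)
$d = -4$
$Y{\left(m \right)} = 2 - 4 m^{2}$ ($Y{\left(m \right)} = 2 - \left(m + m\right)^{2} = 2 - \left(2 m\right)^{2} = 2 - 4 m^{2}$)
$Y^{4}{\left(5 \left(\left(-2 + d\right) b{\left(-2,4 \right)} - 2\right) \right)} = \left(2 - 4 \left(5 \left(\left(-2 - 4\right) \left(- \frac{3}{5}\right) - 2\right)\right)^{2}\right)^{4} = \left(2 - 4 \left(5 \left(\left(-6\right) \left(- \frac{3}{5}\right) - 2\right)\right)^{2}\right)^{4} = \left(2 - 4 \left(5 \left(\frac{18}{5} - 2\right)\right)^{2}\right)^{4} = \left(2 - 4 \left(5 \cdot \frac{8}{5}\right)^{2}\right)^{4} = \left(2 - 4 \cdot 8^{2}\right)^{4} = \left(2 - 256\right)^{4} = \left(-254\right)^{4} = 4162314256$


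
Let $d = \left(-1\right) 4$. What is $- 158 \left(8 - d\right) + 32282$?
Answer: $30386$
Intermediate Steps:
$d = -4$
$- 158 \left(8 - d\right) + 32282 = - 158 \left(8 - -4\right) + 32282 = - 158 \left(8 + 4\right) + 32282 = \left(-158\right) 12 + 32282 = -1896 + 32282 = 30386$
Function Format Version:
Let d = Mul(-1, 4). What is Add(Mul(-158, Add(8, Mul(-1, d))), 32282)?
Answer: 30386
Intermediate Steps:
d = -4
Add(Mul(-158, Add(8, Mul(-1, d))), 32282) = Add(Mul(-158, Add(8, Mul(-1, -4))), 32282) = Add(Mul(-158, Add(8, 4)), 32282) = Add(Mul(-158, 12), 32282) = Add(-1896, 32282) = 30386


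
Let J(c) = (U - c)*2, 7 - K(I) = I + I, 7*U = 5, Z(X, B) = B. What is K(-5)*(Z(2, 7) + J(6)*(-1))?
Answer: 2091/7 ≈ 298.71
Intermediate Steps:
U = 5/7 (U = (⅐)*5 = 5/7 ≈ 0.71429)
K(I) = 7 - 2*I (K(I) = 7 - (I + I) = 7 - 2*I)
J(c) = 10/7 - 2*c (J(c) = (5/7 - c)*2 = 10/7 - 2*c)
K(-5)*(Z(2, 7) + J(6)*(-1)) = (7 - 2*(-5))*(7 + (10/7 - 2*6)*(-1)) = (7 + 10)*(7 + (10/7 - 12)*(-1)) = 17*(7 - 74/7*(-1)) = 17*(7 + 74/7) = 17*(123/7) = 2091/7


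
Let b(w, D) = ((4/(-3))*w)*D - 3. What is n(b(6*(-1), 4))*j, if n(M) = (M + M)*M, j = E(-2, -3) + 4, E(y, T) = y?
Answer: 3364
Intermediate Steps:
b(w, D) = -3 - 4*D*w/3 (b(w, D) = ((4*(-1/3))*w)*D - 3 = (-4*w/3)*D - 3 = -4*D*w/3 - 3 = -3 - 4*D*w/3)
j = 2 (j = -2 + 4 = 2)
n(M) = 2*M**2 (n(M) = (2*M)*M = 2*M**2)
n(b(6*(-1), 4))*j = (2*(-3 - 4/3*4*6*(-1))**2)*2 = (2*(-3 - 4/3*4*(-6))**2)*2 = (2*(-3 + 32)**2)*2 = (2*29**2)*2 = (2*841)*2 = 1682*2 = 3364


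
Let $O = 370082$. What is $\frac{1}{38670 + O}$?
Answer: $\frac{1}{408752} \approx 2.4465 \cdot 10^{-6}$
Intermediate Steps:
$\frac{1}{38670 + O} = \frac{1}{38670 + 370082} = \frac{1}{408752}$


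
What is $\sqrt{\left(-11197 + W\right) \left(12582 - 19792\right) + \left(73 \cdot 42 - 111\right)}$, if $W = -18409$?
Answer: $\sqrt{213462215} \approx 14610.0$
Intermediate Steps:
$\sqrt{\left(-11197 + W\right) \left(12582 - 19792\right) + \left(73 \cdot 42 - 111\right)} = \sqrt{\left(-11197 - 18409\right) \left(12582 - 19792\right) + \left(73 \cdot 42 - 111\right)} = \sqrt{\left(-29606\right) \left(-7210\right) + \left(3066 - 111\right)} = \sqrt{213459260 + 2955} = \sqrt{213462215}$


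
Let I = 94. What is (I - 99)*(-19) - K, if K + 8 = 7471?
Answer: -7368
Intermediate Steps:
K = 7463 (K = -8 + 7471 = 7463)
(I - 99)*(-19) - K = (94 - 99)*(-19) - 1*7463 = -5*(-19) - 7463 = 95 - 7463 = -7368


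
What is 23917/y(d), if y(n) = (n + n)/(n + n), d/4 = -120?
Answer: 23917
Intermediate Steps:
d = -480 (d = 4*(-120) = -480)
y(n) = 1 (y(n) = (2*n)/((2*n)) = (2*n)*(1/(2*n)) = 1)
23917/y(d) = 23917/1 = 23917*1 = 23917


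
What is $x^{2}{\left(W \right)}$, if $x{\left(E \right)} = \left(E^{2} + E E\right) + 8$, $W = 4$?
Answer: $1600$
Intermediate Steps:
$x{\left(E \right)} = 8 + 2 E^{2}$ ($x{\left(E \right)} = \left(E^{2} + E^{2}\right) + 8 = 2 E^{2} + 8 = 8 + 2 E^{2}$)
$x^{2}{\left(W \right)} = \left(8 + 2 \cdot 4^{2}\right)^{2} = \left(8 + 2 \cdot 16\right)^{2} = \left(8 + 32\right)^{2} = 40^{2} = 1600$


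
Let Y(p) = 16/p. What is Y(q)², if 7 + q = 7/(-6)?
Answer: 9216/2401 ≈ 3.8384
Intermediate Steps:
q = -49/6 (q = -7 + 7/(-6) = -7 + 7*(-⅙) = -7 - 7/6 = -49/6 ≈ -8.1667)
Y(q)² = (16/(-49/6))² = (16*(-6/49))² = (-96/49)² = 9216/2401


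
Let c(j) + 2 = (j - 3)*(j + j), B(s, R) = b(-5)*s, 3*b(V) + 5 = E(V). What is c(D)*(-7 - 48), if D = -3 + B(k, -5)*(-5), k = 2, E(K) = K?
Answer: -819830/9 ≈ -91092.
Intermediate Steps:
b(V) = -5/3 + V/3
B(s, R) = -10*s/3 (B(s, R) = (-5/3 + (⅓)*(-5))*s = (-5/3 - 5/3)*s = -10*s/3)
D = 91/3 (D = -3 - 10/3*2*(-5) = -3 - 20/3*(-5) = -3 + 100/3 = 91/3 ≈ 30.333)
c(j) = -2 + 2*j*(-3 + j) (c(j) = -2 + (j - 3)*(j + j) = -2 + (-3 + j)*(2*j) = -2 + 2*j*(-3 + j))
c(D)*(-7 - 48) = (-2 - 6*91/3 + 2*(91/3)²)*(-7 - 48) = (-2 - 182 + 2*(8281/9))*(-55) = (-2 - 182 + 16562/9)*(-55) = (14906/9)*(-55) = -819830/9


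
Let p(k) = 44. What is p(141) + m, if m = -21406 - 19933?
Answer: -41295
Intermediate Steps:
m = -41339
p(141) + m = 44 - 41339 = -41295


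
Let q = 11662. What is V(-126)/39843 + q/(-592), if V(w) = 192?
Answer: -77422567/3931176 ≈ -19.695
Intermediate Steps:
V(-126)/39843 + q/(-592) = 192/39843 + 11662/(-592) = 192*(1/39843) + 11662*(-1/592) = 64/13281 - 5831/296 = -77422567/3931176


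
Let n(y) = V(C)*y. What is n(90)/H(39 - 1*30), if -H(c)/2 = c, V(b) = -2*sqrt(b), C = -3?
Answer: 10*I*sqrt(3) ≈ 17.32*I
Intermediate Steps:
n(y) = -2*I*y*sqrt(3) (n(y) = (-2*I*sqrt(3))*y = -2*I*y*sqrt(3))
H(c) = -2*c
n(90)/H(39 - 1*30) = (-2*I*90*sqrt(3))/((-2*(39 - 1*30))) = (-180*I*sqrt(3))/((-2*(39 - 30))) = (-180*I*sqrt(3))/((-2*9)) = -180*I*sqrt(3)/(-18) = -180*I*sqrt(3)*(-1/18) = 10*I*sqrt(3)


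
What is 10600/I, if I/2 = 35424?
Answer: 1325/8856 ≈ 0.14962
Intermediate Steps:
I = 70848 (I = 2*35424 = 70848)
10600/I = 10600/70848 = 10600*(1/70848) = 1325/8856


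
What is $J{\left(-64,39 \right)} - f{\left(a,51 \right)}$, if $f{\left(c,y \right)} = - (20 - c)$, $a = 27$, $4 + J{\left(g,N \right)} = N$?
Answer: $28$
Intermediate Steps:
$J{\left(g,N \right)} = -4 + N$
$f{\left(c,y \right)} = -20 + c$
$J{\left(-64,39 \right)} - f{\left(a,51 \right)} = \left(-4 + 39\right) - \left(-20 + 27\right) = 35 - 7 = 28$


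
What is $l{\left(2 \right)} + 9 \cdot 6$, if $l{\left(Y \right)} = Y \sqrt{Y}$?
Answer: $54 + 2 \sqrt{2} \approx 56.828$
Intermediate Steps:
$l{\left(Y \right)} = Y^{\frac{3}{2}}$
$l{\left(2 \right)} + 9 \cdot 6 = 2^{\frac{3}{2}} + 9 \cdot 6 = 2 \sqrt{2} + 54 = 54 + 2 \sqrt{2}$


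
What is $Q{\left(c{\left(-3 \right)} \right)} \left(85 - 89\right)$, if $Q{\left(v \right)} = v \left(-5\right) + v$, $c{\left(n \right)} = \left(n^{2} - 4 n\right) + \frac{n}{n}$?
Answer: $352$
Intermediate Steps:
$c{\left(n \right)} = 1 + n^{2} - 4 n$ ($c{\left(n \right)} = \left(n^{2} - 4 n\right) + 1 = 1 + n^{2} - 4 n$)
$Q{\left(v \right)} = - 4 v$ ($Q{\left(v \right)} = - 5 v + v = - 4 v$)
$Q{\left(c{\left(-3 \right)} \right)} \left(85 - 89\right) = - 4 \left(1 + \left(-3\right)^{2} - -12\right) \left(85 - 89\right) = - 4 \left(1 + 9 + 12\right) \left(-4\right) = \left(-4\right) 22 \left(-4\right) = \left(-88\right) \left(-4\right) = 352$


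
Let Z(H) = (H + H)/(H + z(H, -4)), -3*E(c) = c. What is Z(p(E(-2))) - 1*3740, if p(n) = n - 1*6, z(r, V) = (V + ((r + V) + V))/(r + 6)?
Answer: -175764/47 ≈ -3739.7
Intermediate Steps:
E(c) = -c/3
z(r, V) = (r + 3*V)/(6 + r) (z(r, V) = (V + ((V + r) + V))/(6 + r) = (V + (r + 2*V))/(6 + r) = (r + 3*V)/(6 + r))
p(n) = -6 + n (p(n) = n - 6 = -6 + n)
Z(H) = 2*H/(H + (-12 + H)/(6 + H)) (Z(H) = (H + H)/(H + (H + 3*(-4))/(6 + H)) = (2*H)/(H + (H - 12)/(6 + H)) = (2*H)/(H + (-12 + H)/(6 + H)) = 2*H/(H + (-12 + H)/(6 + H)))
Z(p(E(-2))) - 1*3740 = 2*(-6 - ⅓*(-2))*(6 + (-6 - ⅓*(-2)))/(-12 + (-6 - ⅓*(-2)) + (-6 - ⅓*(-2))*(6 + (-6 - ⅓*(-2)))) - 1*3740 = 2*(-6 + ⅔)*(6 + (-6 + ⅔))/(-12 + (-6 + ⅔) + (-6 + ⅔)*(6 + (-6 + ⅔))) - 3740 = 2*(-16/3)*(6 - 16/3)/(-12 - 16/3 - 16*(6 - 16/3)/3) - 3740 = 2*(-16/3)*(⅔)/(-12 - 16/3 - 16/3*⅔) - 3740 = 2*(-16/3)*(⅔)/(-12 - 16/3 - 32/9) - 3740 = 2*(-16/3)*(⅔)/(-188/9) - 3740 = 2*(-16/3)*(-9/188)*(⅔) - 3740 = 16/47 - 3740 = -175764/47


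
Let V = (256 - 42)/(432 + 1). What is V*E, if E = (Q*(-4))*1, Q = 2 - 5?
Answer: 2568/433 ≈ 5.9307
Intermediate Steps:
Q = -3
V = 214/433 ≈ 0.49423
E = 12 (E = -3*(-4)*1 = 12*1 = 12)
V*E = (214/433)*12 = 2568/433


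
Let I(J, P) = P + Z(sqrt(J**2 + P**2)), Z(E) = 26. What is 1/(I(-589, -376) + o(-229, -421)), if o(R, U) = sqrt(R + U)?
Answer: -7/2463 - I*sqrt(26)/24630 ≈ -0.0028421 - 0.00020702*I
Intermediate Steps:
I(J, P) = 26 + P (I(J, P) = P + 26 = 26 + P)
1/(I(-589, -376) + o(-229, -421)) = 1/((26 - 376) + sqrt(-229 - 421)) = 1/(-350 + sqrt(-650)) = 1/(-350 + 5*I*sqrt(26))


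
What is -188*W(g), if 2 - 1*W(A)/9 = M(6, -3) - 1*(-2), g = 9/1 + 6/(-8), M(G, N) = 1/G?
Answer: 282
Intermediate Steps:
g = 33/4 (g = 9*1 + 6*(-1/8) = 9 - 3/4 = 33/4 ≈ 8.2500)
W(A) = -3/2 (W(A) = 18 - 9*(1/6 - 1*(-2)) = 18 - 9*(1/6 + 2) = 18 - 9*13/6 = 18 - 39/2 = -3/2)
-188*W(g) = -188*(-3/2) = 282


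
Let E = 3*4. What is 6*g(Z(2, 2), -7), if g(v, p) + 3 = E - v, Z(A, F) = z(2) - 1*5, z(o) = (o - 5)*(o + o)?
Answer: 156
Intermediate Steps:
z(o) = 2*o*(-5 + o) (z(o) = (-5 + o)*(2*o) = 2*o*(-5 + o))
E = 12
Z(A, F) = -17 (Z(A, F) = 2*2*(-5 + 2) - 1*5 = 2*2*(-3) - 5 = -12 - 5 = -17)
g(v, p) = 9 - v (g(v, p) = -3 + (12 - v) = 9 - v)
6*g(Z(2, 2), -7) = 6*(9 - 1*(-17)) = 6*(9 + 17) = 6*26 = 156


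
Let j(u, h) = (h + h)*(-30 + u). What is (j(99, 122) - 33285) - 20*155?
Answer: -19549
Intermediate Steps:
j(u, h) = 2*h*(-30 + u) (j(u, h) = (2*h)*(-30 + u) = 2*h*(-30 + u))
(j(99, 122) - 33285) - 20*155 = (2*122*(-30 + 99) - 33285) - 20*155 = (2*122*69 - 33285) - 3100 = (16836 - 33285) - 3100 = -16449 - 3100 = -19549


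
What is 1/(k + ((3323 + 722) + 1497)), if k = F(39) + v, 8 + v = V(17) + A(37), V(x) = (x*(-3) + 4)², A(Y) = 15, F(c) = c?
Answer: 1/7797 ≈ 0.00012825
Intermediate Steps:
V(x) = (4 - 3*x)² (V(x) = (-3*x + 4)² = (4 - 3*x)²)
v = 2216 (v = -8 + ((-4 + 3*17)² + 15) = -8 + ((-4 + 51)² + 15) = -8 + (47² + 15) = -8 + (2209 + 15) = -8 + 2224 = 2216)
k = 2255 (k = 39 + 2216 = 2255)
1/(k + ((3323 + 722) + 1497)) = 1/(2255 + ((3323 + 722) + 1497)) = 1/(2255 + (4045 + 1497)) = 1/(2255 + 5542) = 1/7797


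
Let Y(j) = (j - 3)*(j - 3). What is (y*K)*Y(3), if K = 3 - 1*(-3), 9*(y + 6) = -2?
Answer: 0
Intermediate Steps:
y = -56/9 (y = -6 + (⅑)*(-2) = -6 - 2/9 = -56/9 ≈ -6.2222)
K = 6 (K = 3 + 3 = 6)
Y(j) = (-3 + j)² (Y(j) = (-3 + j)*(-3 + j) = (-3 + j)²)
(y*K)*Y(3) = (-56/9*6)*(-3 + 3)² = -112/3*0² = -112/3*0 = 0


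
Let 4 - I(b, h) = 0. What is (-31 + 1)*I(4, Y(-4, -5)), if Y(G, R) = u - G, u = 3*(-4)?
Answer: -120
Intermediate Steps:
u = -12
Y(G, R) = -12 - G
I(b, h) = 4 (I(b, h) = 4 - 1*0 = 4 + 0 = 4)
(-31 + 1)*I(4, Y(-4, -5)) = (-31 + 1)*4 = -30*4 = -120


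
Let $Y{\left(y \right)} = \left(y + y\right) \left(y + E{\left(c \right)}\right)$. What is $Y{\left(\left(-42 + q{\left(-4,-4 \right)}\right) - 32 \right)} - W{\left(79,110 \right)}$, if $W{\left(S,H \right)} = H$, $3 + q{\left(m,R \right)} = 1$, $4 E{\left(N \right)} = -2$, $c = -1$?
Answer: $11518$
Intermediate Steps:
$E{\left(N \right)} = - \frac{1}{2}$ ($E{\left(N \right)} = \frac{1}{4} \left(-2\right) = - \frac{1}{2}$)
$q{\left(m,R \right)} = -2$ ($q{\left(m,R \right)} = -3 + 1 = -2$)
$Y{\left(y \right)} = 2 y \left(- \frac{1}{2} + y\right)$ ($Y{\left(y \right)} = \left(y + y\right) \left(y - \frac{1}{2}\right) = 2 y \left(- \frac{1}{2} + y\right)$)
$Y{\left(\left(-42 + q{\left(-4,-4 \right)}\right) - 32 \right)} - W{\left(79,110 \right)} = \left(\left(-42 - 2\right) - 32\right) \left(-1 + 2 \left(\left(-42 - 2\right) - 32\right)\right) - 110 = \left(-44 - 32\right) \left(-1 + 2 \left(-44 - 32\right)\right) - 110 = - 76 \left(-1 + 2 \left(-76\right)\right) - 110 = - 76 \left(-1 - 152\right) - 110 = \left(-76\right) \left(-153\right) - 110 = 11628 - 110 = 11518$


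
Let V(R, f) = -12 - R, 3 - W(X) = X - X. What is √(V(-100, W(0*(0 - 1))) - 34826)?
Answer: I*√34738 ≈ 186.38*I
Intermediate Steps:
W(X) = 3 (W(X) = 3 - (X - X) = 3 - 1*0 = 3 + 0 = 3)
√(V(-100, W(0*(0 - 1))) - 34826) = √((-12 - 1*(-100)) - 34826) = √((-12 + 100) - 34826) = √(88 - 34826) = √(-34738) = I*√34738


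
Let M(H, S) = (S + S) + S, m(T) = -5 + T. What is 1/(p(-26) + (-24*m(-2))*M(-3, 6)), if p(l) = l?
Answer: 1/2998 ≈ 0.00033356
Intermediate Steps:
M(H, S) = 3*S (M(H, S) = 2*S + S = 3*S)
1/(p(-26) + (-24*m(-2))*M(-3, 6)) = 1/(-26 + (-24*(-5 - 2))*(3*6)) = 1/(-26 - 24*(-7)*18) = 1/(-26 + 168*18) = 1/(-26 + 3024) = 1/2998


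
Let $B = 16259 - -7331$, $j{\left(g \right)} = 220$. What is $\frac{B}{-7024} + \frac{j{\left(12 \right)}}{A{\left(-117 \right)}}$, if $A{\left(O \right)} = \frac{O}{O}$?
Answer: $\frac{760845}{3512} \approx 216.64$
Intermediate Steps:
$A{\left(O \right)} = 1$
$B = 23590$ ($B = 16259 + 7331 = 23590$)
$\frac{B}{-7024} + \frac{j{\left(12 \right)}}{A{\left(-117 \right)}} = \frac{23590}{-7024} + \frac{220}{1} = 23590 \left(- \frac{1}{7024}\right) + 220 \cdot 1 = - \frac{11795}{3512} + 220 = \frac{760845}{3512}$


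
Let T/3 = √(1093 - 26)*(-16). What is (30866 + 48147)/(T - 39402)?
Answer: -15723587/7828582 + 28732*√1067/11742873 ≈ -1.9286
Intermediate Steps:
T = -48*√1067 (T = 3*(√(1093 - 26)*(-16)) = 3*(√1067*(-16)) = 3*(-16*√1067) = -48*√1067 ≈ -1567.9)
(30866 + 48147)/(T - 39402) = (30866 + 48147)/(-48*√1067 - 39402) = 79013/(-39402 - 48*√1067)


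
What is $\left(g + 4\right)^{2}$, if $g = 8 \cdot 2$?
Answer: $400$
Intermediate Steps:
$g = 16$
$\left(g + 4\right)^{2} = \left(16 + 4\right)^{2} = 20^{2} = 400$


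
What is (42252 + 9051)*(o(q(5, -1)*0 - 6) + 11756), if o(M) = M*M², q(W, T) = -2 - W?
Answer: 592036620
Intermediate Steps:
o(M) = M³
(42252 + 9051)*(o(q(5, -1)*0 - 6) + 11756) = (42252 + 9051)*(((-2 - 1*5)*0 - 6)³ + 11756) = 51303*(((-2 - 5)*0 - 6)³ + 11756) = 51303*((-7*0 - 6)³ + 11756) = 51303*((0 - 6)³ + 11756) = 51303*((-6)³ + 11756) = 51303*(-216 + 11756) = 51303*11540 = 592036620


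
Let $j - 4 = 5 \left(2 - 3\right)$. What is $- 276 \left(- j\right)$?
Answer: $-276$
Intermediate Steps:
$j = -1$ ($j = 4 + 5 \left(2 - 3\right) = 4 + 5 \left(-1\right) = 4 - 5 = -1$)
$- 276 \left(- j\right) = - 276 \left(\left(-1\right) \left(-1\right)\right) = \left(-276\right) 1 = -276$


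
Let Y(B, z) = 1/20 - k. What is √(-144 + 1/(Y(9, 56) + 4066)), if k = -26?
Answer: 2*I*√241125764911/81841 ≈ 12.0*I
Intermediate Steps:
Y(B, z) = 521/20 (Y(B, z) = 1/20 - 1*(-26) = 1/20 + 26 = 521/20)
√(-144 + 1/(Y(9, 56) + 4066)) = √(-144 + 1/(521/20 + 4066)) = √(-144 + 1/(81841/20)) = √(-144 + 20/81841) = √(-11785084/81841) = 2*I*√241125764911/81841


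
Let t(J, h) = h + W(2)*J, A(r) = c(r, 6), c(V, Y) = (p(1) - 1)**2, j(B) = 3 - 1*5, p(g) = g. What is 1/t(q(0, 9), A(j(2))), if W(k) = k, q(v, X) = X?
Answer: 1/18 ≈ 0.055556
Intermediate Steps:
j(B) = -2 (j(B) = 3 - 5 = -2)
c(V, Y) = 0 (c(V, Y) = (1 - 1)**2 = 0**2 = 0)
A(r) = 0
t(J, h) = h + 2*J
1/t(q(0, 9), A(j(2))) = 1/(0 + 2*9) = 1/(0 + 18) = 1/18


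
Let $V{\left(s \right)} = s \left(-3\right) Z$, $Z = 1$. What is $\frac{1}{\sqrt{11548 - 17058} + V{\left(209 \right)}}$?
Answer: $- \frac{33}{20981} - \frac{i \sqrt{5510}}{398639} \approx -0.0015729 - 0.00018621 i$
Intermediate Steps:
$V{\left(s \right)} = - 3 s$ ($V{\left(s \right)} = s \left(-3\right) 1 = - 3 s 1 = - 3 s$)
$\frac{1}{\sqrt{11548 - 17058} + V{\left(209 \right)}} = \frac{1}{\sqrt{11548 - 17058} - 627} = \frac{1}{\sqrt{-5510} - 627} = \frac{1}{i \sqrt{5510} - 627} = \frac{1}{-627 + i \sqrt{5510}}$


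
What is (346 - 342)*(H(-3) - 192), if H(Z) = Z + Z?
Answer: -792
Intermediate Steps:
H(Z) = 2*Z
(346 - 342)*(H(-3) - 192) = (346 - 342)*(2*(-3) - 192) = 4*(-6 - 192) = 4*(-198) = -792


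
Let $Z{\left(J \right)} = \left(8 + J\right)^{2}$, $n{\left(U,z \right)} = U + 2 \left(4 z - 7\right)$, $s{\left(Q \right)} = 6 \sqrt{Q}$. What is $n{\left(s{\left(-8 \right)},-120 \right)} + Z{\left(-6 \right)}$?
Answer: $-970 + 12 i \sqrt{2} \approx -970.0 + 16.971 i$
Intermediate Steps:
$n{\left(U,z \right)} = -14 + U + 8 z$ ($n{\left(U,z \right)} = U + 2 \left(-7 + 4 z\right) = U + \left(-14 + 8 z\right) = -14 + U + 8 z$)
$n{\left(s{\left(-8 \right)},-120 \right)} + Z{\left(-6 \right)} = \left(-14 + 6 \sqrt{-8} + 8 \left(-120\right)\right) + \left(8 - 6\right)^{2} = \left(-14 + 6 \cdot 2 i \sqrt{2} - 960\right) + 2^{2} = \left(-14 + 12 i \sqrt{2} - 960\right) + 4 = \left(-974 + 12 i \sqrt{2}\right) + 4 = -970 + 12 i \sqrt{2}$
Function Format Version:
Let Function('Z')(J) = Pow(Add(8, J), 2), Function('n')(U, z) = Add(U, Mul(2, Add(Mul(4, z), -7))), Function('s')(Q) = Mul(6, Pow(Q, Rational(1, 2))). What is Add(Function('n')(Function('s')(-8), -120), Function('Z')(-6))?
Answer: Add(-970, Mul(12, I, Pow(2, Rational(1, 2)))) ≈ Add(-970.00, Mul(16.971, I))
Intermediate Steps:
Function('n')(U, z) = Add(-14, U, Mul(8, z)) (Function('n')(U, z) = Add(U, Mul(2, Add(-7, Mul(4, z)))) = Add(U, Add(-14, Mul(8, z))) = Add(-14, U, Mul(8, z)))
Add(Function('n')(Function('s')(-8), -120), Function('Z')(-6)) = Add(Add(-14, Mul(6, Pow(-8, Rational(1, 2))), Mul(8, -120)), Pow(Add(8, -6), 2)) = Add(Add(-14, Mul(6, Mul(2, I, Pow(2, Rational(1, 2)))), -960), Pow(2, 2)) = Add(Add(-14, Mul(12, I, Pow(2, Rational(1, 2))), -960), 4) = Add(Add(-974, Mul(12, I, Pow(2, Rational(1, 2)))), 4) = Add(-970, Mul(12, I, Pow(2, Rational(1, 2))))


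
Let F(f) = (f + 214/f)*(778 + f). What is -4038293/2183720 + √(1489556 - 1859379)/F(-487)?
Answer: -576899/311960 - 487*I*√369823/69078453 ≈ -1.8493 - 0.0042873*I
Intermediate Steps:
F(f) = (778 + f)*(f + 214/f)
-4038293/2183720 + √(1489556 - 1859379)/F(-487) = -4038293/2183720 + √(1489556 - 1859379)/(214 + (-487)² + 778*(-487) + 166492/(-487)) = -4038293*1/2183720 + √(-369823)/(214 + 237169 - 378886 + 166492*(-1/487)) = -576899/311960 + (I*√369823)/(214 + 237169 - 378886 - 166492/487) = -576899/311960 + (I*√369823)/(-69078453/487) = -576899/311960 + (I*√369823)*(-487/69078453) = -576899/311960 - 487*I*√369823/69078453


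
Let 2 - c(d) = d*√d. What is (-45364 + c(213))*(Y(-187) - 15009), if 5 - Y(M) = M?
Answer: 672128754 + 3156021*√213 ≈ 7.1819e+8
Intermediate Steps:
Y(M) = 5 - M
c(d) = 2 - d^(3/2) (c(d) = 2 - d*√d = 2 - d^(3/2))
(-45364 + c(213))*(Y(-187) - 15009) = (-45364 + (2 - 213^(3/2)))*((5 - 1*(-187)) - 15009) = (-45364 + (2 - 213*√213))*((5 + 187) - 15009) = (-45364 + (2 - 213*√213))*(192 - 15009) = (-45362 - 213*√213)*(-14817) = 672128754 + 3156021*√213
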